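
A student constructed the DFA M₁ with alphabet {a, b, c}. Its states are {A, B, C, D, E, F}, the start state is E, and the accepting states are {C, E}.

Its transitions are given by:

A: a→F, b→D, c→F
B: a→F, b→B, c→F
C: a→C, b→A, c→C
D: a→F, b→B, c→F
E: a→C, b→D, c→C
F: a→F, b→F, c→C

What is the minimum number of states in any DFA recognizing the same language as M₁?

All states are reachable from the start state.
Start with accepting vs non-accepting: {C,E} | {A,B,D,F}.
Split {A,B,D,F} by δ(·,c) → {A,B,D} and {F}.
The partition is now stable with 3 blocks: {C,E} | {A,B,D} | {F}.

3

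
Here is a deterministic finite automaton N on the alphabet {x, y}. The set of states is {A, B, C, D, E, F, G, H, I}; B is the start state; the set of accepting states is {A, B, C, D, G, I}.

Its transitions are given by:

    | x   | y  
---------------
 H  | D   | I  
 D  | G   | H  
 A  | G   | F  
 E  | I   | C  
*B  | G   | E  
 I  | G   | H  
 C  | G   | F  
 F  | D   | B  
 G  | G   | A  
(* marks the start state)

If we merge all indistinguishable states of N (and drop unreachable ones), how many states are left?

3

Every state is reachable, so we keep all 9.
P0 = {A,B,C,D,G,I} | {E,F,H}.
Refine {A,B,C,D,G,I} on symbol y: members go to different blocks, giving {A,B,C,D,I} and {G}.
The partition is now stable with 3 blocks: {A,B,C,D,I} | {E,F,H} | {G}.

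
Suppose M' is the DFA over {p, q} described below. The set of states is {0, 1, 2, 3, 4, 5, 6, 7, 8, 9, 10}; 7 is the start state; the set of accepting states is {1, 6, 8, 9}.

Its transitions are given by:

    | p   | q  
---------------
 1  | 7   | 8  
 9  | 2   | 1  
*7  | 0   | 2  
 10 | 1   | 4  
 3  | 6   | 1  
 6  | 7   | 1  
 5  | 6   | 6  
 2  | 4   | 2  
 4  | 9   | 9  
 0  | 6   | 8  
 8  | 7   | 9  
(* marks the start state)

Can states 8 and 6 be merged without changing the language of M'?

Yes

Reachable states from the start: {0,1,2,4,6,7,8,9}. Unreachable: {3,5,10} — drop them.
Initial partition by acceptance: {1,6,8,9} | {0,2,4,7}.
On input p, block {0,2,4,7} splits into {0,4} and {2,7}.
Stable partition: {1,6,8,9} | {0,4} | {2,7} — 3 equivalence classes.
8 and 6 lie in the same block of the stable partition, so they are equivalent — no string distinguishes them.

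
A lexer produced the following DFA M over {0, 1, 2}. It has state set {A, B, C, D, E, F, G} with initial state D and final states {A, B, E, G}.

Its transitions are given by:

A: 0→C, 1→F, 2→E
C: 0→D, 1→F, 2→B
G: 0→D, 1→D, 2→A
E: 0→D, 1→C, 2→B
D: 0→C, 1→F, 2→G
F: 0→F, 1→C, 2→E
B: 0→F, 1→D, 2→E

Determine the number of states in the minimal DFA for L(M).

2

Every state is reachable, so we keep all 7.
P0 = {A,B,E,G} | {C,D,F}.
No further refinement is possible. Final partition (2 blocks): {A,B,E,G} | {C,D,F}.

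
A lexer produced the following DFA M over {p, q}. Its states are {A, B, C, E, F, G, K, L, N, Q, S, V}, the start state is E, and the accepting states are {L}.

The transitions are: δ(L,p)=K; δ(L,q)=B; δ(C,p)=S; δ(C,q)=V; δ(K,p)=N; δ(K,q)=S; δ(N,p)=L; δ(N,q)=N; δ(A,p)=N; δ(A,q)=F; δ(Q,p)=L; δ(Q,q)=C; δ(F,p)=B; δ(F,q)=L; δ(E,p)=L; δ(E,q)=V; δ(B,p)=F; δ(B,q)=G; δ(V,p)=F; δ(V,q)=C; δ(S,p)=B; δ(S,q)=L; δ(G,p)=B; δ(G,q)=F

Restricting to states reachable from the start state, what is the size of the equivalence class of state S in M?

Reachable states from the start: {B,C,E,F,G,K,L,N,S,V}. Unreachable: {A,Q} — drop them.
Start with accepting vs non-accepting: {L} | {B,C,E,F,G,K,N,S,V}.
On input p, block {B,C,E,F,G,K,N,S,V} splits into {B,C,F,G,K,S,V} and {E,N}.
On input p, block {B,C,F,G,K,S,V} splits into {B,C,F,G,S,V} and {K}.
Split {B,C,F,G,S,V} by δ(·,q) → {B,C,G,V} and {F,S}.
On input p, block {B,C,G,V} splits into {B,C,V} and {G}.
Refine {B,C,V} on symbol q: members go to different blocks, giving {C,V} and {B}.
Split {E,N} by δ(·,q) → {N} and {E}.
No further refinement is possible. Final partition (8 blocks): {L} | {C,V} | {N} | {K} | {F,S} | {G} | {B} | {E}.
State S belongs to the block {F,S}, which has 2 states.

2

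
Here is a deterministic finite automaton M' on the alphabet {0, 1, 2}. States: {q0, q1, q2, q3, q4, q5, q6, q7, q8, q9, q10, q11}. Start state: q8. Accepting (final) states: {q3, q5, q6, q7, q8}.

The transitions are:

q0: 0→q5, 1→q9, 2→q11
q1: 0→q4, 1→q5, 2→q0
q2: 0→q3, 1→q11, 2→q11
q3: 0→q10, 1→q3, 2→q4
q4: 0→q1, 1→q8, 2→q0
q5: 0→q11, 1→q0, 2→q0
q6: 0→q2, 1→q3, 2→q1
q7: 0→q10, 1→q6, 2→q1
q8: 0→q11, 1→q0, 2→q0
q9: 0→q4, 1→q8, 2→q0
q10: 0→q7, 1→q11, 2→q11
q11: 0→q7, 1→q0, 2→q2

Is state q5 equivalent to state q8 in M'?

Yes

All states are reachable from the start state.
Start with accepting vs non-accepting: {q3,q5,q6,q7,q8} | {q0,q1,q2,q4,q9,q10,q11}.
Refine {q3,q5,q6,q7,q8} on symbol 1: members go to different blocks, giving {q3,q6,q7} and {q5,q8}.
On input 0, block {q0,q1,q2,q4,q9,q10,q11} splits into {q1,q4,q9} and {q2,q10,q11} and {q0}.
Split {q2,q10,q11} by δ(·,1) → {q2,q10} and {q11}.
Stable partition: {q3,q6,q7} | {q1,q4,q9} | {q5,q8} | {q2,q10} | {q0} | {q11} — 6 equivalence classes.
q5 and q8 lie in the same block of the stable partition, so they are equivalent — no string distinguishes them.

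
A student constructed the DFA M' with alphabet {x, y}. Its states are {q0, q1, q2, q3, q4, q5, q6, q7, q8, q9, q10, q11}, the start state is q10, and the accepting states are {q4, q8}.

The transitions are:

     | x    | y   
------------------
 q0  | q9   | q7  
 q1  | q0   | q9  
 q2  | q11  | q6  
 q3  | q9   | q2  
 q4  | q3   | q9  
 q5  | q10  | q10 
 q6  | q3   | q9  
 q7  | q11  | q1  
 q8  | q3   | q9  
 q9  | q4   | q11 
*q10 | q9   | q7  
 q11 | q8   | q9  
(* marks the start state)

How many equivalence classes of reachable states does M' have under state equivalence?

5

Reachable states from the start: {q0,q1,q2,q3,q4,q6,q7,q8,q9,q10,q11}. Unreachable: {q5} — drop them.
P0 = {q4,q8} | {q0,q1,q2,q3,q6,q7,q9,q10,q11}.
Refine {q0,q1,q2,q3,q6,q7,q9,q10,q11} on symbol x: members go to different blocks, giving {q0,q1,q2,q3,q6,q7,q10} and {q9,q11}.
Refine {q0,q1,q2,q3,q6,q7,q10} on symbol x: members go to different blocks, giving {q0,q2,q3,q7,q10} and {q1,q6}.
Refine {q0,q2,q3,q7,q10} on symbol y: members go to different blocks, giving {q0,q3,q10} and {q2,q7}.
Stable partition: {q4,q8} | {q0,q3,q10} | {q9,q11} | {q1,q6} | {q2,q7} — 5 equivalence classes.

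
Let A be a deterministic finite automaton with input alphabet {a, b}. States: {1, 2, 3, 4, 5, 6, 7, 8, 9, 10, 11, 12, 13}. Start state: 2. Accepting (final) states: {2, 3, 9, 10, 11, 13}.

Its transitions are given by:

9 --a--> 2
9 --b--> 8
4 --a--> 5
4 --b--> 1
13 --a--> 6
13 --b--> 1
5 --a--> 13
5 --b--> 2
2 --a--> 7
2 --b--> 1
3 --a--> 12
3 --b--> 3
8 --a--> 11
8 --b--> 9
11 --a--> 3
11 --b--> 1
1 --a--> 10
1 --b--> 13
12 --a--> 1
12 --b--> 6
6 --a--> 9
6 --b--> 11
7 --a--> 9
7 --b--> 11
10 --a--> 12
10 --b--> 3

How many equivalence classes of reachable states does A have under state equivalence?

8

First remove the unreachable states {4,5}; 11 states remain.
Start with accepting vs non-accepting: {2,3,9,10,11,13} | {1,6,7,8,12}.
Split {2,3,9,10,11,13} by δ(·,a) → {2,3,10,13} and {9,11}.
Refine {2,3,10,13} on symbol b: members go to different blocks, giving {2,13} and {3,10}.
On input a, block {1,6,7,8,12} splits into {6,7,8} and {1} and {12}.
Refine {9,11} on symbol a: members go to different blocks, giving {9} and {11}.
Refine {6,7,8} on symbol a: members go to different blocks, giving {6,7} and {8}.
The partition is now stable with 8 blocks: {2,13} | {6,7} | {9} | {3,10} | {1} | {12} | {11} | {8}.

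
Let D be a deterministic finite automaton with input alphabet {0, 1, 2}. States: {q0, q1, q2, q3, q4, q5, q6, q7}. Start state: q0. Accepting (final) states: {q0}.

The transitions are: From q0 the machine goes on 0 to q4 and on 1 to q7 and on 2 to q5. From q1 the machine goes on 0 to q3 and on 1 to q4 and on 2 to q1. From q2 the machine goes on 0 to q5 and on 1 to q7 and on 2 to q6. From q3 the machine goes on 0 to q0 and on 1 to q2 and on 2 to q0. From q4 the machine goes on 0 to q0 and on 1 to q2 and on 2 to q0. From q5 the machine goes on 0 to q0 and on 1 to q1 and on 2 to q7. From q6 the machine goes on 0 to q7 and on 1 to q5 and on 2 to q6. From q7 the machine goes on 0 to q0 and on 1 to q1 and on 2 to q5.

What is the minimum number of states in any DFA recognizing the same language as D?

Every state is reachable, so we keep all 8.
Start with accepting vs non-accepting: {q0} | {q1,q2,q3,q4,q5,q6,q7}.
On input 0, block {q1,q2,q3,q4,q5,q6,q7} splits into {q3,q4,q5,q7} and {q1,q2,q6}.
Refine {q3,q4,q5,q7} on symbol 2: members go to different blocks, giving {q3,q4} and {q5,q7}.
Split {q1,q2,q6} by δ(·,0) → {q2,q6} and {q1}.
Stable partition: {q0} | {q3,q4} | {q2,q6} | {q5,q7} | {q1} — 5 equivalence classes.

5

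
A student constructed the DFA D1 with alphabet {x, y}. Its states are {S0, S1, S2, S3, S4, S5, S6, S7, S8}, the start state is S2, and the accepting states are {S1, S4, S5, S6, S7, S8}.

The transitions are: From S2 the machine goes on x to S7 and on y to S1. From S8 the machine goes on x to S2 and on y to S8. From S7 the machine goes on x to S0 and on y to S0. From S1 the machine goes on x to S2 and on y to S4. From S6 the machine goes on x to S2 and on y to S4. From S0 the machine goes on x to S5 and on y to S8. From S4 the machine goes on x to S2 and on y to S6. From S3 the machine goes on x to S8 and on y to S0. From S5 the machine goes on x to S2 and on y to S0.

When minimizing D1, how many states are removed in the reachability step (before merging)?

BFS from S2 reaches {S0, S1, S2, S4, S5, S6, S7, S8}; the 1 state(s) S3 are never visited.

1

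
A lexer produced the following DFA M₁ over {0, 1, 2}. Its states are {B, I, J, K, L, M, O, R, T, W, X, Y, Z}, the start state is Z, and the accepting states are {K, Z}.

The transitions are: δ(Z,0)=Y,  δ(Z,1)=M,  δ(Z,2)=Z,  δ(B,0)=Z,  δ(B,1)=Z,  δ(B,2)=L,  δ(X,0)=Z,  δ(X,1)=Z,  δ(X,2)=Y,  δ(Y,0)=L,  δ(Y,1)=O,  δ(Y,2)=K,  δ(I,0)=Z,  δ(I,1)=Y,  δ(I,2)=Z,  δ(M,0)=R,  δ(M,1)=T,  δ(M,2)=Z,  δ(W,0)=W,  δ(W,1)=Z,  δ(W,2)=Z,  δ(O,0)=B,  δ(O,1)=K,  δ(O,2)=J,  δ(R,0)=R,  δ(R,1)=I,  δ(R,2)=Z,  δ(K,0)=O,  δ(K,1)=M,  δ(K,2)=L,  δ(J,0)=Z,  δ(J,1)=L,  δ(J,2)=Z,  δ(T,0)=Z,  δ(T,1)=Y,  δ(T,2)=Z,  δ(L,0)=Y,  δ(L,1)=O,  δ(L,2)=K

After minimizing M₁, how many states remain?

7

Reachable states from the start: {B,I,J,K,L,M,O,R,T,Y,Z}. Unreachable: {W,X} — drop them.
Initial partition by acceptance: {K,Z} | {B,I,J,L,M,O,R,T,Y}.
On input 2, block {K,Z} splits into {Z} and {K}.
Refine {B,I,J,L,M,O,R,T,Y} on symbol 0: members go to different blocks, giving {L,M,O,R,Y} and {B,I,J,T}.
Split {L,M,O,R,Y} by δ(·,0) → {L,M,R,Y} and {O}.
Refine {L,M,R,Y} on symbol 1: members go to different blocks, giving {M,R} and {L,Y}.
On input 1, block {B,I,J,T} splits into {I,J,T} and {B}.
Stable partition: {Z} | {M,R} | {K} | {I,J,T} | {O} | {L,Y} | {B} — 7 equivalence classes.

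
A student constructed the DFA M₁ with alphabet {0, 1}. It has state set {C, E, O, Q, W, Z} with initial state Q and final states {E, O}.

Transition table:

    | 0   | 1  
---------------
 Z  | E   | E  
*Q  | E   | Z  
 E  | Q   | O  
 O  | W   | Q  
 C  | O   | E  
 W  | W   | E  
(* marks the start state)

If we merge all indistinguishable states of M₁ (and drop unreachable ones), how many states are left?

5

States {C} cannot be reached from the start state, so discard them.
Start with accepting vs non-accepting: {E,O} | {Q,W,Z}.
Split {E,O} by δ(·,1) → {O} and {E}.
On input 0, block {Q,W,Z} splits into {Q,Z} and {W}.
Split {Q,Z} by δ(·,1) → {Z} and {Q}.
The partition is now stable with 5 blocks: {O} | {Z} | {E} | {W} | {Q}.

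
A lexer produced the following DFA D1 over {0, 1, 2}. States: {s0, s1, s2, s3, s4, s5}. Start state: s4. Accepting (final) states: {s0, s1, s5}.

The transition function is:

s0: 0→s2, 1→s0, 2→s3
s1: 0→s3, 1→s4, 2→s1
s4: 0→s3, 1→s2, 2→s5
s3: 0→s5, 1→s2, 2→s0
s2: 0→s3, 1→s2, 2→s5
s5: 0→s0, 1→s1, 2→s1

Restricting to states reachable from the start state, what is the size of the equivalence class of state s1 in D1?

1

Start with accepting vs non-accepting: {s0,s1,s5} | {s2,s3,s4}.
On input 0, block {s0,s1,s5} splits into {s0,s1} and {s5}.
On input 1, block {s0,s1} splits into {s0} and {s1}.
Split {s2,s3,s4} by δ(·,0) → {s2,s4} and {s3}.
Stable partition: {s0} | {s2,s4} | {s5} | {s1} | {s3} — 5 equivalence classes.
The equivalence class containing s1 is {s1}, of size 1.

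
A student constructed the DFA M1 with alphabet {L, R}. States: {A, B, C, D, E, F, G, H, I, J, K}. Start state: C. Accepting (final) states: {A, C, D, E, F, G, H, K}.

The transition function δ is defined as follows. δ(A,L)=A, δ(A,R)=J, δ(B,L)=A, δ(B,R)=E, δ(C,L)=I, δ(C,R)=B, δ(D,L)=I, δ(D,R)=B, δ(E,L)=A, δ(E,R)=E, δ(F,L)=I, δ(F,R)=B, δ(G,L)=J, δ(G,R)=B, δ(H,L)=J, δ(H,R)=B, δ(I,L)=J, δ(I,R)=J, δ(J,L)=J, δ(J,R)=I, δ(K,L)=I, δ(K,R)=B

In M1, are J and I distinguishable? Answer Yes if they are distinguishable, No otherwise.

No

States {D,F,G,H,K} cannot be reached from the start state, so discard them.
Start with accepting vs non-accepting: {A,C,E} | {B,I,J}.
Split {A,C,E} by δ(·,L) → {A,E} and {C}.
Split {A,E} by δ(·,R) → {A} and {E}.
Split {B,I,J} by δ(·,L) → {I,J} and {B}.
No further refinement is possible. Final partition (5 blocks): {A} | {I,J} | {C} | {E} | {B}.
J and I lie in the same block of the stable partition, so they are equivalent — no string distinguishes them.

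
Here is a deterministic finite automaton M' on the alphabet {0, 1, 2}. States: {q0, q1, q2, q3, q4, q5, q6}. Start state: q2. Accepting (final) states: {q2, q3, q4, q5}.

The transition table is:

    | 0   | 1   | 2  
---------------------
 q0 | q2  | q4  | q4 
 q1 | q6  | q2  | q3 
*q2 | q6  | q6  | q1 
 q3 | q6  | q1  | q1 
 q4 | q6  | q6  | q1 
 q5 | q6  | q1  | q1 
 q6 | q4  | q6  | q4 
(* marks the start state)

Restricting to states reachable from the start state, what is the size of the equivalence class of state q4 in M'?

First remove the unreachable states {q0,q5}; 5 states remain.
Start with accepting vs non-accepting: {q2,q3,q4} | {q1,q6}.
Refine {q1,q6} on symbol 0: members go to different blocks, giving {q1} and {q6}.
Split {q2,q3,q4} by δ(·,1) → {q2,q4} and {q3}.
No further refinement is possible. Final partition (4 blocks): {q2,q4} | {q1} | {q6} | {q3}.
The equivalence class containing q4 is {q2,q4}, of size 2.

2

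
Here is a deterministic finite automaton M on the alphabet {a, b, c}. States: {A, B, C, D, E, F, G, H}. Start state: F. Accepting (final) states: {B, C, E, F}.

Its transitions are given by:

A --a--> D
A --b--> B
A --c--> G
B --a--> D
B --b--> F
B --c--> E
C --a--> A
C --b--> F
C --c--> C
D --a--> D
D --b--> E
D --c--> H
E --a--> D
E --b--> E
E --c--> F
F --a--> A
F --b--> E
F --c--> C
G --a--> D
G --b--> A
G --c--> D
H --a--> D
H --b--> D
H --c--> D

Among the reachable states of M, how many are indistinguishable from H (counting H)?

2

Every state is reachable, so we keep all 8.
P0 = {B,C,E,F} | {A,D,G,H}.
Split {A,D,G,H} by δ(·,b) → {A,D} and {G,H}.
Stable partition: {B,C,E,F} | {A,D} | {G,H} — 3 equivalence classes.
State H belongs to the block {G,H}, which has 2 states.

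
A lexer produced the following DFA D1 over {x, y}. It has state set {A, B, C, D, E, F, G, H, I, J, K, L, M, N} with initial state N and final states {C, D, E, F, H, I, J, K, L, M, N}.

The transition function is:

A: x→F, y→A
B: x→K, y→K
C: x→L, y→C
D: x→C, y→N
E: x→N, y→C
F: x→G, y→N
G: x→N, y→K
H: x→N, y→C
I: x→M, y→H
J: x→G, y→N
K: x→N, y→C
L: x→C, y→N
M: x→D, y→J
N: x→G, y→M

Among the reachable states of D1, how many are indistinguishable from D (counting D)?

States {A,B,E,F,H,I} cannot be reached from the start state, so discard them.
Start with accepting vs non-accepting: {C,D,J,K,L,M,N} | {G}.
Split {C,D,J,K,L,M,N} by δ(·,x) → {C,D,K,L,M} and {J,N}.
Refine {C,D,K,L,M} on symbol x: members go to different blocks, giving {C,D,L,M} and {K}.
Refine {C,D,L,M} on symbol y: members go to different blocks, giving {D,L,M} and {C}.
Refine {D,L,M} on symbol x: members go to different blocks, giving {D,L} and {M}.
Split {J,N} by δ(·,y) → {J} and {N}.
No further refinement is possible. Final partition (7 blocks): {D,L} | {G} | {J} | {K} | {C} | {M} | {N}.
The equivalence class containing D is {D,L}, of size 2.

2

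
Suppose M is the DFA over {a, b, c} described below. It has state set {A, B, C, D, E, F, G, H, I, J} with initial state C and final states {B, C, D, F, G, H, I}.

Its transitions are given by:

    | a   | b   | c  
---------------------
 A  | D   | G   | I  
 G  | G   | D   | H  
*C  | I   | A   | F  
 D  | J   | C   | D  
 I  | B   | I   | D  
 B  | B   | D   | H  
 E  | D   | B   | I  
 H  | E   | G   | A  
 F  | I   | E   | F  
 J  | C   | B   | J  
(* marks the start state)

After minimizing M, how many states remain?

7

Initial partition by acceptance: {B,C,D,F,G,H,I} | {A,E,J}.
Split {B,C,D,F,G,H,I} by δ(·,a) → {B,C,F,G,I} and {D,H}.
On input b, block {B,C,F,G,I} splits into {B,G} and {C,F} and {I}.
Split {A,E,J} by δ(·,a) → {A,E} and {J}.
Refine {D,H} on symbol a: members go to different blocks, giving {D} and {H}.
Stable partition: {B,G} | {A,E} | {D} | {C,F} | {I} | {J} | {H} — 7 equivalence classes.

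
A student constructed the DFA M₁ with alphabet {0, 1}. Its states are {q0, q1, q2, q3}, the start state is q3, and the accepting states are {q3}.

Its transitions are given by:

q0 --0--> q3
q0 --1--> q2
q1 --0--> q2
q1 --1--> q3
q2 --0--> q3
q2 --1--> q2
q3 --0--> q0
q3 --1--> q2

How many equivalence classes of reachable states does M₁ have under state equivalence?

Reachable states from the start: {q0,q2,q3}. Unreachable: {q1} — drop them.
Start with accepting vs non-accepting: {q3} | {q0,q2}.
The partition is now stable with 2 blocks: {q3} | {q0,q2}.

2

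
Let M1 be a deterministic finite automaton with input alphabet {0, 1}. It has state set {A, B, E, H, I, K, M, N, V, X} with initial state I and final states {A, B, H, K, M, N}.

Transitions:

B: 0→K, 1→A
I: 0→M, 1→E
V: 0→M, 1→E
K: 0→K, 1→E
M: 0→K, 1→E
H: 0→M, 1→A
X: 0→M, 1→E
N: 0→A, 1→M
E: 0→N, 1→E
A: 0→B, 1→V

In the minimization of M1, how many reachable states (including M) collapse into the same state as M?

First remove the unreachable states {H,X}; 8 states remain.
Initial partition by acceptance: {A,B,K,M,N} | {E,I,V}.
On input 1, block {A,B,K,M,N} splits into {A,K,M} and {B,N}.
On input 0, block {A,K,M} splits into {K,M} and {A}.
On input 0, block {E,I,V} splits into {I,V} and {E}.
Refine {B,N} on symbol 0: members go to different blocks, giving {B} and {N}.
The partition is now stable with 6 blocks: {K,M} | {I,V} | {B} | {A} | {E} | {N}.
State M belongs to the block {K,M}, which has 2 states.

2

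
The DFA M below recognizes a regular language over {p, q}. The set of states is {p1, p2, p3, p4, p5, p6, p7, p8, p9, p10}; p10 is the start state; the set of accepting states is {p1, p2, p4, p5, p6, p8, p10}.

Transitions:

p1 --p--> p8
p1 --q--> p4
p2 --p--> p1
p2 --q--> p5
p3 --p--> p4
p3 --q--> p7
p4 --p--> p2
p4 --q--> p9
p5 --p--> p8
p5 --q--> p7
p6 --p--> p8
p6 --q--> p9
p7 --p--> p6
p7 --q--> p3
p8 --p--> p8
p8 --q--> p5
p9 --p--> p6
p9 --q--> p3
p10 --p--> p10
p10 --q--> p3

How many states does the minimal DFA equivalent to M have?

4

Initial partition by acceptance: {p1,p2,p4,p5,p6,p8,p10} | {p3,p7,p9}.
Refine {p1,p2,p4,p5,p6,p8,p10} on symbol q: members go to different blocks, giving {p4,p5,p6,p10} and {p1,p2,p8}.
Split {p4,p5,p6,p10} by δ(·,p) → {p4,p5,p6} and {p10}.
The partition is now stable with 4 blocks: {p4,p5,p6} | {p3,p7,p9} | {p1,p2,p8} | {p10}.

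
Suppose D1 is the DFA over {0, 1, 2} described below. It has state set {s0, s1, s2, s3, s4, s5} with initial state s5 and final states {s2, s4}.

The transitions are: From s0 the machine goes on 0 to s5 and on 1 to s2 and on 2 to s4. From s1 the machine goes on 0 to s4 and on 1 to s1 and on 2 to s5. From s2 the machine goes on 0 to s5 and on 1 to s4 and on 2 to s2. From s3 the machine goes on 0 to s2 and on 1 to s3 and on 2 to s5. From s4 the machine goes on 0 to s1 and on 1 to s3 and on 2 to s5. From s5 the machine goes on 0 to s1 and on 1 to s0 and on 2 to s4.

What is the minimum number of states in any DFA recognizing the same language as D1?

6

All states are reachable from the start state.
P0 = {s2,s4} | {s0,s1,s3,s5}.
Split {s2,s4} by δ(·,1) → {s2} and {s4}.
Refine {s0,s1,s3,s5} on symbol 0: members go to different blocks, giving {s0,s5} and {s1} and {s3}.
On input 0, block {s0,s5} splits into {s0} and {s5}.
The partition is now stable with 6 blocks: {s2} | {s0} | {s4} | {s1} | {s3} | {s5}.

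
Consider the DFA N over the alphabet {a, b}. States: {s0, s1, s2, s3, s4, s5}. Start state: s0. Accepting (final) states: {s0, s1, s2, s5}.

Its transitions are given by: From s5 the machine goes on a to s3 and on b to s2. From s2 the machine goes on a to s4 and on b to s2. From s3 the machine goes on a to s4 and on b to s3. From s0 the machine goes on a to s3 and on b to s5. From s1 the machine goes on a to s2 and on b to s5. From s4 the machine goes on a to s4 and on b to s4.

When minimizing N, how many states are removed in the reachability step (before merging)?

BFS from s0 reaches {s0, s2, s3, s4, s5}; the 1 state(s) s1 are never visited.

1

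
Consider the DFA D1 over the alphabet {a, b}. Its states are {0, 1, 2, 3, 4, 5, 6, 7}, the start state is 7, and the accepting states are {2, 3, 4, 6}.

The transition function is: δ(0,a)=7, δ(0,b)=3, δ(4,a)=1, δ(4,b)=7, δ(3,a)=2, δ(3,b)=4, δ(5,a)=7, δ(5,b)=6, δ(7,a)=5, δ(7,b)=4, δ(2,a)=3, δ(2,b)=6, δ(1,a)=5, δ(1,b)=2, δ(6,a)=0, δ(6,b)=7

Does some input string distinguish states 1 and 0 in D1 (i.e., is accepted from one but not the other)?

No

Every state is reachable, so we keep all 8.
P0 = {2,3,4,6} | {0,1,5,7}.
Split {2,3,4,6} by δ(·,a) → {2,3} and {4,6}.
Split {0,1,5,7} by δ(·,b) → {0,1} and {5,7}.
Stable partition: {2,3} | {0,1} | {4,6} | {5,7} — 4 equivalence classes.
1 and 0 lie in the same block of the stable partition, so they are equivalent — no string distinguishes them.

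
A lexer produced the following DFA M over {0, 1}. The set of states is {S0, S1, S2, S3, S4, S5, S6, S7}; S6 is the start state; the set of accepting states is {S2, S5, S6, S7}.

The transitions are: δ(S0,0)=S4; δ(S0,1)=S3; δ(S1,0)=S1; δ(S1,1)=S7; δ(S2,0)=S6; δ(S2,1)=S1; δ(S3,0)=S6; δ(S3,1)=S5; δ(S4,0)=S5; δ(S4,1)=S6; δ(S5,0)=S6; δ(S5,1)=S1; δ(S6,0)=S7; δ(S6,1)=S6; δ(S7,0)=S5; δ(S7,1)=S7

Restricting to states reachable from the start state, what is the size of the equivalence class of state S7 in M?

First remove the unreachable states {S0,S2,S3,S4}; 4 states remain.
Start with accepting vs non-accepting: {S5,S6,S7} | {S1}.
Split {S5,S6,S7} by δ(·,1) → {S6,S7} and {S5}.
Split {S6,S7} by δ(·,0) → {S6} and {S7}.
No further refinement is possible. Final partition (4 blocks): {S6} | {S1} | {S5} | {S7}.
State S7 belongs to the block {S7}, which has 1 states.

1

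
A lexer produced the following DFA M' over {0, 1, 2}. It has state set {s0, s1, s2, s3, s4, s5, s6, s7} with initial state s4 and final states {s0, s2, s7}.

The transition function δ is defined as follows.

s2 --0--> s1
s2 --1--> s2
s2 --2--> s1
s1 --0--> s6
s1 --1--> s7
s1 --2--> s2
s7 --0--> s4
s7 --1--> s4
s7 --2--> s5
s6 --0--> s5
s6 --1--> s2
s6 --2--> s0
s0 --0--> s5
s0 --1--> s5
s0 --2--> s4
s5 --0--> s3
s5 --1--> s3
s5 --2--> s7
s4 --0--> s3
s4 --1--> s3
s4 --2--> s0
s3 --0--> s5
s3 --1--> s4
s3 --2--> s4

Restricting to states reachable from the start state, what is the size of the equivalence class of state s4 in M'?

First remove the unreachable states {s1,s2,s6}; 5 states remain.
Initial partition by acceptance: {s0,s7} | {s3,s4,s5}.
Split {s3,s4,s5} by δ(·,2) → {s4,s5} and {s3}.
No further refinement is possible. Final partition (3 blocks): {s0,s7} | {s4,s5} | {s3}.
State s4 belongs to the block {s4,s5}, which has 2 states.

2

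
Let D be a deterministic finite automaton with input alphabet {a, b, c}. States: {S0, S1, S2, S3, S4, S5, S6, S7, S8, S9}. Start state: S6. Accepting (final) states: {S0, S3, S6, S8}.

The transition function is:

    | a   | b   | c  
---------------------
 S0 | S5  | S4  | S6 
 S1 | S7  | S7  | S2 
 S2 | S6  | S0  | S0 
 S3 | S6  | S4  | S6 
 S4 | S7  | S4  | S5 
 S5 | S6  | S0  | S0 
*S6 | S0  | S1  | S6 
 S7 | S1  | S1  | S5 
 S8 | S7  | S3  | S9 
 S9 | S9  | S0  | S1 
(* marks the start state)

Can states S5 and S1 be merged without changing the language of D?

No

First remove the unreachable states {S3,S8,S9}; 7 states remain.
Start with accepting vs non-accepting: {S0,S6} | {S1,S2,S4,S5,S7}.
Refine {S0,S6} on symbol a: members go to different blocks, giving {S0} and {S6}.
Refine {S1,S2,S4,S5,S7} on symbol a: members go to different blocks, giving {S1,S4,S7} and {S2,S5}.
Stable partition: {S0} | {S1,S4,S7} | {S6} | {S2,S5} — 4 equivalence classes.
S5 and S1 end up in different blocks, so they are distinguishable. For instance, the string 'a' is accepted from only S5.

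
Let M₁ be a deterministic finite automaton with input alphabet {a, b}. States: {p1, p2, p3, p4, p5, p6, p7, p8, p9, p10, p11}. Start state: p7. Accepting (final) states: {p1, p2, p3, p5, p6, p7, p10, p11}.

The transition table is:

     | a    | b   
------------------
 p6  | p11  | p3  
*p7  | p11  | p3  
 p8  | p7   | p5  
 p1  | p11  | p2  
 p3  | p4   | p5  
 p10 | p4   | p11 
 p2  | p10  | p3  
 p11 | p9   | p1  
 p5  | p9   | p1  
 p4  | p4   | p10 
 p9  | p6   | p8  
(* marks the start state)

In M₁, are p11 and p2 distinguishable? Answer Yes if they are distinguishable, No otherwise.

All states are reachable from the start state.
P0 = {p1,p2,p3,p5,p6,p7,p10,p11} | {p4,p8,p9}.
On input a, block {p1,p2,p3,p5,p6,p7,p10,p11} splits into {p1,p2,p6,p7} and {p3,p5,p10,p11}.
Refine {p1,p2,p6,p7} on symbol b: members go to different blocks, giving {p2,p6,p7} and {p1}.
Split {p4,p8,p9} by δ(·,a) → {p8,p9} and {p4}.
On input b, block {p8,p9} splits into {p8} and {p9}.
On input a, block {p3,p5,p10,p11} splits into {p3,p10} and {p5,p11}.
Split {p2,p6,p7} by δ(·,a) → {p6,p7} and {p2}.
Stable partition: {p6,p7} | {p8} | {p3,p10} | {p1} | {p4} | {p9} | {p5,p11} | {p2} — 8 equivalence classes.
p11 and p2 end up in different blocks, so they are distinguishable. For instance, the string 'a' is accepted from only p2.

Yes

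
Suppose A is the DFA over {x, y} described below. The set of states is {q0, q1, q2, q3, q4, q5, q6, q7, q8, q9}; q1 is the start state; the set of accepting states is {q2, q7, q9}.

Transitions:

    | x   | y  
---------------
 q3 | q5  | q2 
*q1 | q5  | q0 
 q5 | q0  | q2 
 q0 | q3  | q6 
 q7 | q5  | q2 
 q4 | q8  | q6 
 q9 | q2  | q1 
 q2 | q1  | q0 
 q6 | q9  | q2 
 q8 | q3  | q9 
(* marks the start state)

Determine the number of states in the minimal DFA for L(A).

7

First remove the unreachable states {q4,q7,q8}; 7 states remain.
P0 = {q2,q9} | {q0,q1,q3,q5,q6}.
Split {q2,q9} by δ(·,x) → {q2} and {q9}.
Refine {q0,q1,q3,q5,q6} on symbol x: members go to different blocks, giving {q0,q1,q3,q5} and {q6}.
On input y, block {q0,q1,q3,q5} splits into {q3,q5} and {q0} and {q1}.
Refine {q3,q5} on symbol x: members go to different blocks, giving {q3} and {q5}.
No further refinement is possible. Final partition (7 blocks): {q2} | {q3} | {q9} | {q6} | {q0} | {q1} | {q5}.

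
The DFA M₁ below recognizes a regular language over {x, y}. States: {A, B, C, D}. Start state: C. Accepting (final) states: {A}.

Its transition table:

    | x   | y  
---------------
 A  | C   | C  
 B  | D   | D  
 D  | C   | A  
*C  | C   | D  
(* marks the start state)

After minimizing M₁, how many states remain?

Reachable states from the start: {A,C,D}. Unreachable: {B} — drop them.
Initial partition by acceptance: {A} | {C,D}.
Refine {C,D} on symbol y: members go to different blocks, giving {C} and {D}.
No further refinement is possible. Final partition (3 blocks): {A} | {C} | {D}.

3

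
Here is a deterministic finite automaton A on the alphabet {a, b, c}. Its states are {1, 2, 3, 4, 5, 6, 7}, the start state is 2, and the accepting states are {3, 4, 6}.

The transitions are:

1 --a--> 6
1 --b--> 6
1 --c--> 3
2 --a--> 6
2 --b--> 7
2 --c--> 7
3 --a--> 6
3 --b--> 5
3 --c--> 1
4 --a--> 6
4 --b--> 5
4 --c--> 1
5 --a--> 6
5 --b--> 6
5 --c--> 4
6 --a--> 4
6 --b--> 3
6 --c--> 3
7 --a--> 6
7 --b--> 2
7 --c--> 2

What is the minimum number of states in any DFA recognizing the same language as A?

P0 = {3,4,6} | {1,2,5,7}.
Refine {3,4,6} on symbol b: members go to different blocks, giving {3,4} and {6}.
Split {1,2,5,7} by δ(·,b) → {1,5} and {2,7}.
Stable partition: {3,4} | {1,5} | {6} | {2,7} — 4 equivalence classes.

4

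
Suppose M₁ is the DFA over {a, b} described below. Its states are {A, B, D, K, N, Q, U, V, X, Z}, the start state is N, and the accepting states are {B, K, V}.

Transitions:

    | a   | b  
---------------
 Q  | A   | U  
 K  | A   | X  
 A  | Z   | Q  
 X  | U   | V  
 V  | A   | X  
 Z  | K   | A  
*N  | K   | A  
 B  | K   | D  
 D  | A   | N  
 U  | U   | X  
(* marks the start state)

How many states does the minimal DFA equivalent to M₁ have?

6

Reachable states from the start: {A,K,N,Q,U,V,X,Z}. Unreachable: {B,D} — drop them.
Start with accepting vs non-accepting: {K,V} | {A,N,Q,U,X,Z}.
Split {A,N,Q,U,X,Z} by δ(·,a) → {A,Q,U,X} and {N,Z}.
Refine {A,Q,U,X} on symbol a: members go to different blocks, giving {Q,U,X} and {A}.
On input a, block {Q,U,X} splits into {U,X} and {Q}.
Split {U,X} by δ(·,b) → {U} and {X}.
The partition is now stable with 6 blocks: {K,V} | {U} | {N,Z} | {A} | {Q} | {X}.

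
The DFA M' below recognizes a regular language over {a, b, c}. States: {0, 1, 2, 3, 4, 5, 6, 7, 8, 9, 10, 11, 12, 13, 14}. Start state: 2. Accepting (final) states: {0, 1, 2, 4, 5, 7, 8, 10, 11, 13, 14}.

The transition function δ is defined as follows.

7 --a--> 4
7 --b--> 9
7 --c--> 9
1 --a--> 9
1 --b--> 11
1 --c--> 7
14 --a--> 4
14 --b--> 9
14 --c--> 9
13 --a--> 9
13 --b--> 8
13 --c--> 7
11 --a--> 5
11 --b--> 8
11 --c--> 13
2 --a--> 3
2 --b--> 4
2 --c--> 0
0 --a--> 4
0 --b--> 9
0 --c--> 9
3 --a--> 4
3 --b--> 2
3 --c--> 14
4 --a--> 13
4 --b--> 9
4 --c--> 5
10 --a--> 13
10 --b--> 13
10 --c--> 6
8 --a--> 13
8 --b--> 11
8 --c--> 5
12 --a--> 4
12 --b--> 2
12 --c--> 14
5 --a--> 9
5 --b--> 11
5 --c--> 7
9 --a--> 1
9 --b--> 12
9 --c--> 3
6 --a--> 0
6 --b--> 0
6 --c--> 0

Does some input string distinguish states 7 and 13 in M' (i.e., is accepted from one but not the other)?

Yes

Reachable states from the start: {0,1,2,3,4,5,7,8,9,11,12,13,14}. Unreachable: {6,10} — drop them.
Start with accepting vs non-accepting: {0,1,2,4,5,7,8,11,13,14} | {3,9,12}.
Refine {0,1,2,4,5,7,8,11,13,14} on symbol a: members go to different blocks, giving {0,4,7,8,11,14} and {1,2,5,13}.
Refine {0,4,7,8,11,14} on symbol a: members go to different blocks, giving {0,7,14} and {4,8,11}.
Split {3,9,12} by δ(·,a) → {3,12} and {9}.
On input a, block {1,2,5,13} splits into {1,5,13} and {2}.
On input b, block {4,8,11} splits into {8,11} and {4}.
Stable partition: {0,7,14} | {3,12} | {1,5,13} | {8,11} | {9} | {2} | {4} — 7 equivalence classes.
7 and 13 end up in different blocks, so they are distinguishable. For instance, the string 'a' is accepted from only 7.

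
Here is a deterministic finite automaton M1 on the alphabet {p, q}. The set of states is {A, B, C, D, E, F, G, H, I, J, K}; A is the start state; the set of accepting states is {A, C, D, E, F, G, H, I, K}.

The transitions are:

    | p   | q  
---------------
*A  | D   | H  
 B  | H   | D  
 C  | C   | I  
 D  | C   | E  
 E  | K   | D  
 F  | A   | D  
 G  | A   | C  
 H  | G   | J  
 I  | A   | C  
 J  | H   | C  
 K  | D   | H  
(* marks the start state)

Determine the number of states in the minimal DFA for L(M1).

5

First remove the unreachable states {B,F}; 9 states remain.
P0 = {A,C,D,E,G,H,I,K} | {J}.
Split {A,C,D,E,G,H,I,K} by δ(·,q) → {A,C,D,E,G,I,K} and {H}.
Refine {A,C,D,E,G,I,K} on symbol q: members go to different blocks, giving {C,D,E,G,I} and {A,K}.
Refine {C,D,E,G,I} on symbol p: members go to different blocks, giving {E,G,I} and {C,D}.
Stable partition: {E,G,I} | {J} | {H} | {A,K} | {C,D} — 5 equivalence classes.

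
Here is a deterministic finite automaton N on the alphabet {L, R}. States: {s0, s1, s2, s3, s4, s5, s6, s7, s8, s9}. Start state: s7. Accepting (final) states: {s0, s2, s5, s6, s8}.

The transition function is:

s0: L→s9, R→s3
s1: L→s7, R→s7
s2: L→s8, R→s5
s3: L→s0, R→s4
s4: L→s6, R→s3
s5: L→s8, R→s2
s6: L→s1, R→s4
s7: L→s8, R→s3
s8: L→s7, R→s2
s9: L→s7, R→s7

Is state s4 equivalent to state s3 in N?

All states are reachable from the start state.
P0 = {s0,s2,s5,s6,s8} | {s1,s3,s4,s7,s9}.
On input L, block {s0,s2,s5,s6,s8} splits into {s0,s6,s8} and {s2,s5}.
On input R, block {s0,s6,s8} splits into {s0,s6} and {s8}.
Split {s1,s3,s4,s7,s9} by δ(·,L) → {s1,s9} and {s3,s4} and {s7}.
The partition is now stable with 6 blocks: {s0,s6} | {s1,s9} | {s2,s5} | {s8} | {s3,s4} | {s7}.
s4 and s3 lie in the same block of the stable partition, so they are equivalent — no string distinguishes them.

Yes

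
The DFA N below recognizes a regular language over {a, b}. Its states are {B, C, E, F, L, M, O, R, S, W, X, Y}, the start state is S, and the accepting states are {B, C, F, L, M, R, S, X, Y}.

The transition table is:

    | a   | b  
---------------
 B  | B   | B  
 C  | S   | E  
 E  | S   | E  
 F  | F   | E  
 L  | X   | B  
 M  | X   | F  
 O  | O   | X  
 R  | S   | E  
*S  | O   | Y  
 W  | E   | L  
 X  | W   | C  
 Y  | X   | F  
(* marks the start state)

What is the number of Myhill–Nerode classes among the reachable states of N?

First remove the unreachable states {M,R}; 10 states remain.
Start with accepting vs non-accepting: {B,C,F,L,S,X,Y} | {E,O,W}.
On input a, block {B,C,F,L,S,X,Y} splits into {B,C,F,L,Y} and {S,X}.
On input a, block {B,C,F,L,Y} splits into {C,L,Y} and {B,F}.
Split {C,L,Y} by δ(·,b) → {L,Y} and {C}.
Split {E,O,W} by δ(·,a) → {O,W} and {E}.
On input a, block {O,W} splits into {O} and {W}.
Split {S,X} by δ(·,a) → {S} and {X}.
On input b, block {B,F} splits into {F} and {B}.
Refine {L,Y} on symbol b: members go to different blocks, giving {L} and {Y}.
No further refinement is possible. Final partition (10 blocks): {L} | {O} | {S} | {F} | {C} | {E} | {W} | {X} | {B} | {Y}.

10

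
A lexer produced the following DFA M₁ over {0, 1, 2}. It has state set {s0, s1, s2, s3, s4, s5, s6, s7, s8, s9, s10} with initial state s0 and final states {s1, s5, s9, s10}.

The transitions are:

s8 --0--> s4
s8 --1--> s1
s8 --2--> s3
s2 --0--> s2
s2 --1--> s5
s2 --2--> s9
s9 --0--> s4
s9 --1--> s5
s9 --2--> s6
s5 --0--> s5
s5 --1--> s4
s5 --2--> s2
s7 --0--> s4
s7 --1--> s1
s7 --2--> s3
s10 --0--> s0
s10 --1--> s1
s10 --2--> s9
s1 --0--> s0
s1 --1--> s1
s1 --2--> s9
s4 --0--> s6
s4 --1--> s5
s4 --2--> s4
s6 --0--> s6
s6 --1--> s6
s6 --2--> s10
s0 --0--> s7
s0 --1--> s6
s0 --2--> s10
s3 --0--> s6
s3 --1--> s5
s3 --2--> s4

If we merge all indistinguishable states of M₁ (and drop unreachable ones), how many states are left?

First remove the unreachable states {s8}; 10 states remain.
P0 = {s1,s5,s9,s10} | {s0,s2,s3,s4,s6,s7}.
Refine {s1,s5,s9,s10} on symbol 0: members go to different blocks, giving {s1,s9,s10} and {s5}.
Split {s1,s9,s10} by δ(·,1) → {s1,s10} and {s9}.
Split {s0,s2,s3,s4,s6,s7} by δ(·,1) → {s2,s3,s4} and {s0,s6} and {s7}.
On input 0, block {s2,s3,s4} splits into {s3,s4} and {s2}.
On input 0, block {s0,s6} splits into {s0} and {s6}.
The partition is now stable with 8 blocks: {s1,s10} | {s3,s4} | {s5} | {s9} | {s0} | {s7} | {s2} | {s6}.

8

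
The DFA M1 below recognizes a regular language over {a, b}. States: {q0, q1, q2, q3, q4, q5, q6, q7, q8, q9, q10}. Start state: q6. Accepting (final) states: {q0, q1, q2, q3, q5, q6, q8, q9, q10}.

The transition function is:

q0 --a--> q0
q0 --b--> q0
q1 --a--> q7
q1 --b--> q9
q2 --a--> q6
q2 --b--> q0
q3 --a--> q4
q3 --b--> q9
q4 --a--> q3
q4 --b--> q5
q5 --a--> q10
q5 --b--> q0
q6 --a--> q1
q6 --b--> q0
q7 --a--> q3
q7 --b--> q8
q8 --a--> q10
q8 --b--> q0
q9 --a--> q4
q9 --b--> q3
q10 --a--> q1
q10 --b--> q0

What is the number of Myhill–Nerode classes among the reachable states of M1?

Reachable states from the start: {q0,q1,q3,q4,q5,q6,q7,q8,q9,q10}. Unreachable: {q2} — drop them.
P0 = {q0,q1,q3,q5,q6,q8,q9,q10} | {q4,q7}.
Split {q0,q1,q3,q5,q6,q8,q9,q10} by δ(·,a) → {q0,q5,q6,q8,q10} and {q1,q3,q9}.
Refine {q0,q5,q6,q8,q10} on symbol a: members go to different blocks, giving {q0,q5,q8} and {q6,q10}.
On input a, block {q0,q5,q8} splits into {q5,q8} and {q0}.
The partition is now stable with 5 blocks: {q5,q8} | {q4,q7} | {q1,q3,q9} | {q6,q10} | {q0}.

5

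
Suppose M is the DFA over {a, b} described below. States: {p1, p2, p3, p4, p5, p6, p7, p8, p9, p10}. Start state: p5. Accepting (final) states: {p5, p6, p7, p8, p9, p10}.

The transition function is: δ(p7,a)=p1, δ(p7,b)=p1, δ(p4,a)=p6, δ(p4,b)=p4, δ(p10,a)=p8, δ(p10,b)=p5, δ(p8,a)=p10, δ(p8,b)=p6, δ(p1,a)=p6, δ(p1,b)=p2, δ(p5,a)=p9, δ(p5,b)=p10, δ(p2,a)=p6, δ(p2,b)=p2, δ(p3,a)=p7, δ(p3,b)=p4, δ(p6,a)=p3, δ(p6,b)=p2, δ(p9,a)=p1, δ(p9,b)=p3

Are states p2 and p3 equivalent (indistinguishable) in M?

P0 = {p5,p6,p7,p8,p9,p10} | {p1,p2,p3,p4}.
Refine {p5,p6,p7,p8,p9,p10} on symbol a: members go to different blocks, giving {p5,p8,p10} and {p6,p7,p9}.
Split {p5,p8,p10} by δ(·,a) → {p8,p10} and {p5}.
On input b, block {p8,p10} splits into {p8} and {p10}.
No further refinement is possible. Final partition (5 blocks): {p8} | {p1,p2,p3,p4} | {p6,p7,p9} | {p5} | {p10}.
p2 and p3 lie in the same block of the stable partition, so they are equivalent — no string distinguishes them.

Yes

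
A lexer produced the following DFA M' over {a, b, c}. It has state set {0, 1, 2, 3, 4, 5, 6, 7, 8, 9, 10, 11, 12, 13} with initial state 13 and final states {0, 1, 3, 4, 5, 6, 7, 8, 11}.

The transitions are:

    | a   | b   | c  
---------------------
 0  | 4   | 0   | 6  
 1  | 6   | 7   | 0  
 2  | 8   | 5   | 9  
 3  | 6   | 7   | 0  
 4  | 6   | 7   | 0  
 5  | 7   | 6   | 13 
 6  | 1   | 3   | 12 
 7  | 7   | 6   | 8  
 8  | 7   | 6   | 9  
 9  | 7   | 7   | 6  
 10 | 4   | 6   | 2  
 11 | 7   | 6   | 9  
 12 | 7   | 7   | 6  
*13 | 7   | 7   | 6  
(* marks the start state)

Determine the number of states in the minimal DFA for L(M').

First remove the unreachable states {2,5,10,11}; 10 states remain.
P0 = {0,1,3,4,6,7,8} | {9,12,13}.
On input c, block {0,1,3,4,6,7,8} splits into {0,1,3,4,7} and {6,8}.
On input a, block {0,1,3,4,7} splits into {1,3,4} and {0,7}.
Split {6,8} by δ(·,a) → {6} and {8}.
Split {0,7} by δ(·,a) → {0} and {7}.
No further refinement is possible. Final partition (6 blocks): {1,3,4} | {9,12,13} | {6} | {0} | {8} | {7}.

6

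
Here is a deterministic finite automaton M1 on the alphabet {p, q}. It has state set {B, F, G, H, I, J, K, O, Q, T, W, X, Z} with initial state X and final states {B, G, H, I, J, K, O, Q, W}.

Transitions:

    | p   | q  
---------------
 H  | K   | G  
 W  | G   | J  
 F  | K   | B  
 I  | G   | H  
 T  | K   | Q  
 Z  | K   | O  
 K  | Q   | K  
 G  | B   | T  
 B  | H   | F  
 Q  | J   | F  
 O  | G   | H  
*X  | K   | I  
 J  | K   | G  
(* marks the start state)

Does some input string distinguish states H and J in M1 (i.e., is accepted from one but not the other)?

States {O,W,Z} cannot be reached from the start state, so discard them.
Start with accepting vs non-accepting: {B,G,H,I,J,K,Q} | {F,T,X}.
On input q, block {B,G,H,I,J,K,Q} splits into {H,I,J,K} and {B,G,Q}.
Refine {H,I,J,K} on symbol p: members go to different blocks, giving {H,J} and {I,K}.
On input q, block {F,T,X} splits into {F,T} and {X}.
On input p, block {B,G,Q} splits into {B,Q} and {G}.
Split {I,K} by δ(·,p) → {I} and {K}.
Stable partition: {H,J} | {F,T} | {B,Q} | {I} | {X} | {G} | {K} — 7 equivalence classes.
H and J lie in the same block of the stable partition, so they are equivalent — no string distinguishes them.

No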